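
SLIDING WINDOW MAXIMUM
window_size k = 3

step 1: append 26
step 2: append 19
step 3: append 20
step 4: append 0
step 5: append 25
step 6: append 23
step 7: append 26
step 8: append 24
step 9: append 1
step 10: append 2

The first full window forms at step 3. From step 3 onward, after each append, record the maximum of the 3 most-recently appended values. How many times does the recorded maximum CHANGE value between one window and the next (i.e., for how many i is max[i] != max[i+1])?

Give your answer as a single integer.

step 1: append 26 -> window=[26] (not full yet)
step 2: append 19 -> window=[26, 19] (not full yet)
step 3: append 20 -> window=[26, 19, 20] -> max=26
step 4: append 0 -> window=[19, 20, 0] -> max=20
step 5: append 25 -> window=[20, 0, 25] -> max=25
step 6: append 23 -> window=[0, 25, 23] -> max=25
step 7: append 26 -> window=[25, 23, 26] -> max=26
step 8: append 24 -> window=[23, 26, 24] -> max=26
step 9: append 1 -> window=[26, 24, 1] -> max=26
step 10: append 2 -> window=[24, 1, 2] -> max=24
Recorded maximums: 26 20 25 25 26 26 26 24
Changes between consecutive maximums: 4

Answer: 4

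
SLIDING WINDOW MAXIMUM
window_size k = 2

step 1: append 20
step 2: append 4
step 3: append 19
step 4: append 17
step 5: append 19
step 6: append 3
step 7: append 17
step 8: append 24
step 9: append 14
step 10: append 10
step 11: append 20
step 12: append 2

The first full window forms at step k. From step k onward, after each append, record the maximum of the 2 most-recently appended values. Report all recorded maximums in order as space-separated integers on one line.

Answer: 20 19 19 19 19 17 24 24 14 20 20

Derivation:
step 1: append 20 -> window=[20] (not full yet)
step 2: append 4 -> window=[20, 4] -> max=20
step 3: append 19 -> window=[4, 19] -> max=19
step 4: append 17 -> window=[19, 17] -> max=19
step 5: append 19 -> window=[17, 19] -> max=19
step 6: append 3 -> window=[19, 3] -> max=19
step 7: append 17 -> window=[3, 17] -> max=17
step 8: append 24 -> window=[17, 24] -> max=24
step 9: append 14 -> window=[24, 14] -> max=24
step 10: append 10 -> window=[14, 10] -> max=14
step 11: append 20 -> window=[10, 20] -> max=20
step 12: append 2 -> window=[20, 2] -> max=20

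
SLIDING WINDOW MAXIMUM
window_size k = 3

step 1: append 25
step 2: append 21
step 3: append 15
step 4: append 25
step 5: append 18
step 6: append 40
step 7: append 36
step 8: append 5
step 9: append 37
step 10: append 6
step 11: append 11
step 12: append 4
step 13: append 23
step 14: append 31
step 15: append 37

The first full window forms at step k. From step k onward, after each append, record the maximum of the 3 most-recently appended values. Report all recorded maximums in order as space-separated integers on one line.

Answer: 25 25 25 40 40 40 37 37 37 11 23 31 37

Derivation:
step 1: append 25 -> window=[25] (not full yet)
step 2: append 21 -> window=[25, 21] (not full yet)
step 3: append 15 -> window=[25, 21, 15] -> max=25
step 4: append 25 -> window=[21, 15, 25] -> max=25
step 5: append 18 -> window=[15, 25, 18] -> max=25
step 6: append 40 -> window=[25, 18, 40] -> max=40
step 7: append 36 -> window=[18, 40, 36] -> max=40
step 8: append 5 -> window=[40, 36, 5] -> max=40
step 9: append 37 -> window=[36, 5, 37] -> max=37
step 10: append 6 -> window=[5, 37, 6] -> max=37
step 11: append 11 -> window=[37, 6, 11] -> max=37
step 12: append 4 -> window=[6, 11, 4] -> max=11
step 13: append 23 -> window=[11, 4, 23] -> max=23
step 14: append 31 -> window=[4, 23, 31] -> max=31
step 15: append 37 -> window=[23, 31, 37] -> max=37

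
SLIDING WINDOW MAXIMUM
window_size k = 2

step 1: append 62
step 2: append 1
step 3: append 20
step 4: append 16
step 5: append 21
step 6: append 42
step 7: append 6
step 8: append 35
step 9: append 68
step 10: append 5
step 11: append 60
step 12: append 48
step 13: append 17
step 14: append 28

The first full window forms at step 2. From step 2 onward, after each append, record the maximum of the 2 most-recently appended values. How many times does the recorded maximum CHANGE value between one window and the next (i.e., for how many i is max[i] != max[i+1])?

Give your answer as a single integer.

step 1: append 62 -> window=[62] (not full yet)
step 2: append 1 -> window=[62, 1] -> max=62
step 3: append 20 -> window=[1, 20] -> max=20
step 4: append 16 -> window=[20, 16] -> max=20
step 5: append 21 -> window=[16, 21] -> max=21
step 6: append 42 -> window=[21, 42] -> max=42
step 7: append 6 -> window=[42, 6] -> max=42
step 8: append 35 -> window=[6, 35] -> max=35
step 9: append 68 -> window=[35, 68] -> max=68
step 10: append 5 -> window=[68, 5] -> max=68
step 11: append 60 -> window=[5, 60] -> max=60
step 12: append 48 -> window=[60, 48] -> max=60
step 13: append 17 -> window=[48, 17] -> max=48
step 14: append 28 -> window=[17, 28] -> max=28
Recorded maximums: 62 20 20 21 42 42 35 68 68 60 60 48 28
Changes between consecutive maximums: 8

Answer: 8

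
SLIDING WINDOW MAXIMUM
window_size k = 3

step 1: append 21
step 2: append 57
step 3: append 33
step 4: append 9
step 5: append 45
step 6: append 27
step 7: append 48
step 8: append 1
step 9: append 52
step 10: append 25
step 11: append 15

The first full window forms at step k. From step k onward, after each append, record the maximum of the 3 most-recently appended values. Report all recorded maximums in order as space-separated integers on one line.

step 1: append 21 -> window=[21] (not full yet)
step 2: append 57 -> window=[21, 57] (not full yet)
step 3: append 33 -> window=[21, 57, 33] -> max=57
step 4: append 9 -> window=[57, 33, 9] -> max=57
step 5: append 45 -> window=[33, 9, 45] -> max=45
step 6: append 27 -> window=[9, 45, 27] -> max=45
step 7: append 48 -> window=[45, 27, 48] -> max=48
step 8: append 1 -> window=[27, 48, 1] -> max=48
step 9: append 52 -> window=[48, 1, 52] -> max=52
step 10: append 25 -> window=[1, 52, 25] -> max=52
step 11: append 15 -> window=[52, 25, 15] -> max=52

Answer: 57 57 45 45 48 48 52 52 52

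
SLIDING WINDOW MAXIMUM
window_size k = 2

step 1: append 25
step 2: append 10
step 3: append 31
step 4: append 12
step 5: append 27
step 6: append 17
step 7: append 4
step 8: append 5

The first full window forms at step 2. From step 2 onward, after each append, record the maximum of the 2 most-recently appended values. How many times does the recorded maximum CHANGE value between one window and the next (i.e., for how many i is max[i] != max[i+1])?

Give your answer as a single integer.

step 1: append 25 -> window=[25] (not full yet)
step 2: append 10 -> window=[25, 10] -> max=25
step 3: append 31 -> window=[10, 31] -> max=31
step 4: append 12 -> window=[31, 12] -> max=31
step 5: append 27 -> window=[12, 27] -> max=27
step 6: append 17 -> window=[27, 17] -> max=27
step 7: append 4 -> window=[17, 4] -> max=17
step 8: append 5 -> window=[4, 5] -> max=5
Recorded maximums: 25 31 31 27 27 17 5
Changes between consecutive maximums: 4

Answer: 4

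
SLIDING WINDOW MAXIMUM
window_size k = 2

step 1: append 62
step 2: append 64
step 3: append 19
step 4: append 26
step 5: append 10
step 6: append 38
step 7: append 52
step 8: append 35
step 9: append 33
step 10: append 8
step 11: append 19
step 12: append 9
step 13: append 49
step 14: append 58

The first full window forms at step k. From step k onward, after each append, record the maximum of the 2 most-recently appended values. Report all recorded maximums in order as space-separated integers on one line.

Answer: 64 64 26 26 38 52 52 35 33 19 19 49 58

Derivation:
step 1: append 62 -> window=[62] (not full yet)
step 2: append 64 -> window=[62, 64] -> max=64
step 3: append 19 -> window=[64, 19] -> max=64
step 4: append 26 -> window=[19, 26] -> max=26
step 5: append 10 -> window=[26, 10] -> max=26
step 6: append 38 -> window=[10, 38] -> max=38
step 7: append 52 -> window=[38, 52] -> max=52
step 8: append 35 -> window=[52, 35] -> max=52
step 9: append 33 -> window=[35, 33] -> max=35
step 10: append 8 -> window=[33, 8] -> max=33
step 11: append 19 -> window=[8, 19] -> max=19
step 12: append 9 -> window=[19, 9] -> max=19
step 13: append 49 -> window=[9, 49] -> max=49
step 14: append 58 -> window=[49, 58] -> max=58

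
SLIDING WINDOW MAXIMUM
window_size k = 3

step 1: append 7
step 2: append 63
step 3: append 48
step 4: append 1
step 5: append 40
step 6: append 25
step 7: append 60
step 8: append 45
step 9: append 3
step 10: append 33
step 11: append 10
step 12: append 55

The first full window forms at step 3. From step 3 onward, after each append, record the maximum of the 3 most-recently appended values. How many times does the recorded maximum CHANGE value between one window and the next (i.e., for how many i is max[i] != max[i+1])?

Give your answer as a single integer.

Answer: 6

Derivation:
step 1: append 7 -> window=[7] (not full yet)
step 2: append 63 -> window=[7, 63] (not full yet)
step 3: append 48 -> window=[7, 63, 48] -> max=63
step 4: append 1 -> window=[63, 48, 1] -> max=63
step 5: append 40 -> window=[48, 1, 40] -> max=48
step 6: append 25 -> window=[1, 40, 25] -> max=40
step 7: append 60 -> window=[40, 25, 60] -> max=60
step 8: append 45 -> window=[25, 60, 45] -> max=60
step 9: append 3 -> window=[60, 45, 3] -> max=60
step 10: append 33 -> window=[45, 3, 33] -> max=45
step 11: append 10 -> window=[3, 33, 10] -> max=33
step 12: append 55 -> window=[33, 10, 55] -> max=55
Recorded maximums: 63 63 48 40 60 60 60 45 33 55
Changes between consecutive maximums: 6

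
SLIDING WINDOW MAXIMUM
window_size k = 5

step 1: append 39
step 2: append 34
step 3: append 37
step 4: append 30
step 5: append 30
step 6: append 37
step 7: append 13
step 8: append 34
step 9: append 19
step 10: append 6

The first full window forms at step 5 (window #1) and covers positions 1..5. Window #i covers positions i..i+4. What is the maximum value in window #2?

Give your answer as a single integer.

step 1: append 39 -> window=[39] (not full yet)
step 2: append 34 -> window=[39, 34] (not full yet)
step 3: append 37 -> window=[39, 34, 37] (not full yet)
step 4: append 30 -> window=[39, 34, 37, 30] (not full yet)
step 5: append 30 -> window=[39, 34, 37, 30, 30] -> max=39
step 6: append 37 -> window=[34, 37, 30, 30, 37] -> max=37
Window #2 max = 37

Answer: 37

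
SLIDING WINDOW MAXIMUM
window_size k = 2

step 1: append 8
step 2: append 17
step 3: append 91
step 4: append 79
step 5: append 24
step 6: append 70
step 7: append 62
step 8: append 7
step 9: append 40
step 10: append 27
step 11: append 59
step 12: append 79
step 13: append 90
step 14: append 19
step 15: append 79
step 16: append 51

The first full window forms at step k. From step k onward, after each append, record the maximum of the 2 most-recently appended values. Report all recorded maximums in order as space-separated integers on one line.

Answer: 17 91 91 79 70 70 62 40 40 59 79 90 90 79 79

Derivation:
step 1: append 8 -> window=[8] (not full yet)
step 2: append 17 -> window=[8, 17] -> max=17
step 3: append 91 -> window=[17, 91] -> max=91
step 4: append 79 -> window=[91, 79] -> max=91
step 5: append 24 -> window=[79, 24] -> max=79
step 6: append 70 -> window=[24, 70] -> max=70
step 7: append 62 -> window=[70, 62] -> max=70
step 8: append 7 -> window=[62, 7] -> max=62
step 9: append 40 -> window=[7, 40] -> max=40
step 10: append 27 -> window=[40, 27] -> max=40
step 11: append 59 -> window=[27, 59] -> max=59
step 12: append 79 -> window=[59, 79] -> max=79
step 13: append 90 -> window=[79, 90] -> max=90
step 14: append 19 -> window=[90, 19] -> max=90
step 15: append 79 -> window=[19, 79] -> max=79
step 16: append 51 -> window=[79, 51] -> max=79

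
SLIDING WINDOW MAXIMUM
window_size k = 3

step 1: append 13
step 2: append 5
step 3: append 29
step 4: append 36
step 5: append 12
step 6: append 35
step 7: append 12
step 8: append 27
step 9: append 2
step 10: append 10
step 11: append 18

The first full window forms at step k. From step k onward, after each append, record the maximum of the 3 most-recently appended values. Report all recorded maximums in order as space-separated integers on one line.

Answer: 29 36 36 36 35 35 27 27 18

Derivation:
step 1: append 13 -> window=[13] (not full yet)
step 2: append 5 -> window=[13, 5] (not full yet)
step 3: append 29 -> window=[13, 5, 29] -> max=29
step 4: append 36 -> window=[5, 29, 36] -> max=36
step 5: append 12 -> window=[29, 36, 12] -> max=36
step 6: append 35 -> window=[36, 12, 35] -> max=36
step 7: append 12 -> window=[12, 35, 12] -> max=35
step 8: append 27 -> window=[35, 12, 27] -> max=35
step 9: append 2 -> window=[12, 27, 2] -> max=27
step 10: append 10 -> window=[27, 2, 10] -> max=27
step 11: append 18 -> window=[2, 10, 18] -> max=18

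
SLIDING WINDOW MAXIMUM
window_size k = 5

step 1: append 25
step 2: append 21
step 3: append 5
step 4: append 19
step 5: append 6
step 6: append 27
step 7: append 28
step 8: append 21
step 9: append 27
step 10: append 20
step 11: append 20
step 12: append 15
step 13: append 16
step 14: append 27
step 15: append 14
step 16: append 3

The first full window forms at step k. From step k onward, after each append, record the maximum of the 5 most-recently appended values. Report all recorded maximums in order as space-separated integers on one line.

step 1: append 25 -> window=[25] (not full yet)
step 2: append 21 -> window=[25, 21] (not full yet)
step 3: append 5 -> window=[25, 21, 5] (not full yet)
step 4: append 19 -> window=[25, 21, 5, 19] (not full yet)
step 5: append 6 -> window=[25, 21, 5, 19, 6] -> max=25
step 6: append 27 -> window=[21, 5, 19, 6, 27] -> max=27
step 7: append 28 -> window=[5, 19, 6, 27, 28] -> max=28
step 8: append 21 -> window=[19, 6, 27, 28, 21] -> max=28
step 9: append 27 -> window=[6, 27, 28, 21, 27] -> max=28
step 10: append 20 -> window=[27, 28, 21, 27, 20] -> max=28
step 11: append 20 -> window=[28, 21, 27, 20, 20] -> max=28
step 12: append 15 -> window=[21, 27, 20, 20, 15] -> max=27
step 13: append 16 -> window=[27, 20, 20, 15, 16] -> max=27
step 14: append 27 -> window=[20, 20, 15, 16, 27] -> max=27
step 15: append 14 -> window=[20, 15, 16, 27, 14] -> max=27
step 16: append 3 -> window=[15, 16, 27, 14, 3] -> max=27

Answer: 25 27 28 28 28 28 28 27 27 27 27 27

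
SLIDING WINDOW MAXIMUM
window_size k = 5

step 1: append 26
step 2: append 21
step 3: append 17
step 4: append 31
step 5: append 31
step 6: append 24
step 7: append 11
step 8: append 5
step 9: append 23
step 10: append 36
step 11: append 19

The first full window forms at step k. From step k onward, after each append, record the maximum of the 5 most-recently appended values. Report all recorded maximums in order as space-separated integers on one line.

Answer: 31 31 31 31 31 36 36

Derivation:
step 1: append 26 -> window=[26] (not full yet)
step 2: append 21 -> window=[26, 21] (not full yet)
step 3: append 17 -> window=[26, 21, 17] (not full yet)
step 4: append 31 -> window=[26, 21, 17, 31] (not full yet)
step 5: append 31 -> window=[26, 21, 17, 31, 31] -> max=31
step 6: append 24 -> window=[21, 17, 31, 31, 24] -> max=31
step 7: append 11 -> window=[17, 31, 31, 24, 11] -> max=31
step 8: append 5 -> window=[31, 31, 24, 11, 5] -> max=31
step 9: append 23 -> window=[31, 24, 11, 5, 23] -> max=31
step 10: append 36 -> window=[24, 11, 5, 23, 36] -> max=36
step 11: append 19 -> window=[11, 5, 23, 36, 19] -> max=36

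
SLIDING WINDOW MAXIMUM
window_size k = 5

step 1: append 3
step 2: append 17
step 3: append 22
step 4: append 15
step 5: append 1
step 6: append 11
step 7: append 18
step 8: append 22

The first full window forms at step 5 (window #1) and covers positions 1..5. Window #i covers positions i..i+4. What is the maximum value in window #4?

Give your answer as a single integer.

step 1: append 3 -> window=[3] (not full yet)
step 2: append 17 -> window=[3, 17] (not full yet)
step 3: append 22 -> window=[3, 17, 22] (not full yet)
step 4: append 15 -> window=[3, 17, 22, 15] (not full yet)
step 5: append 1 -> window=[3, 17, 22, 15, 1] -> max=22
step 6: append 11 -> window=[17, 22, 15, 1, 11] -> max=22
step 7: append 18 -> window=[22, 15, 1, 11, 18] -> max=22
step 8: append 22 -> window=[15, 1, 11, 18, 22] -> max=22
Window #4 max = 22

Answer: 22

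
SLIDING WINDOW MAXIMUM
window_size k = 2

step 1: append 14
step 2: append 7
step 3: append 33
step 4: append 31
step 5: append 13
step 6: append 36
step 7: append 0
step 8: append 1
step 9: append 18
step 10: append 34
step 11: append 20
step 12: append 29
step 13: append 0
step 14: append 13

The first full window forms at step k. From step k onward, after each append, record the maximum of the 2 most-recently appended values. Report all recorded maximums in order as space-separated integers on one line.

Answer: 14 33 33 31 36 36 1 18 34 34 29 29 13

Derivation:
step 1: append 14 -> window=[14] (not full yet)
step 2: append 7 -> window=[14, 7] -> max=14
step 3: append 33 -> window=[7, 33] -> max=33
step 4: append 31 -> window=[33, 31] -> max=33
step 5: append 13 -> window=[31, 13] -> max=31
step 6: append 36 -> window=[13, 36] -> max=36
step 7: append 0 -> window=[36, 0] -> max=36
step 8: append 1 -> window=[0, 1] -> max=1
step 9: append 18 -> window=[1, 18] -> max=18
step 10: append 34 -> window=[18, 34] -> max=34
step 11: append 20 -> window=[34, 20] -> max=34
step 12: append 29 -> window=[20, 29] -> max=29
step 13: append 0 -> window=[29, 0] -> max=29
step 14: append 13 -> window=[0, 13] -> max=13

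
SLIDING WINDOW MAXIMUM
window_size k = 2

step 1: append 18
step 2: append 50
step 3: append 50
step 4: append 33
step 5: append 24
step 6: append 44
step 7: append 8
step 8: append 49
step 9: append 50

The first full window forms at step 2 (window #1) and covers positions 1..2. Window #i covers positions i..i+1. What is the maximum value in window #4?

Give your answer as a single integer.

step 1: append 18 -> window=[18] (not full yet)
step 2: append 50 -> window=[18, 50] -> max=50
step 3: append 50 -> window=[50, 50] -> max=50
step 4: append 33 -> window=[50, 33] -> max=50
step 5: append 24 -> window=[33, 24] -> max=33
Window #4 max = 33

Answer: 33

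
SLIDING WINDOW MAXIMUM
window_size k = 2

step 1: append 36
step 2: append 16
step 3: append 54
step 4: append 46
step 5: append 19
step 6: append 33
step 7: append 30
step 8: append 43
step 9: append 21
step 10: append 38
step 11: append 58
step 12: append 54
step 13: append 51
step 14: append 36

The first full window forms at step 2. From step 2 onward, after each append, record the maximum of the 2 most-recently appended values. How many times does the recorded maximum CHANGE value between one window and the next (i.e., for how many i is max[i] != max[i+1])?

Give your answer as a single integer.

step 1: append 36 -> window=[36] (not full yet)
step 2: append 16 -> window=[36, 16] -> max=36
step 3: append 54 -> window=[16, 54] -> max=54
step 4: append 46 -> window=[54, 46] -> max=54
step 5: append 19 -> window=[46, 19] -> max=46
step 6: append 33 -> window=[19, 33] -> max=33
step 7: append 30 -> window=[33, 30] -> max=33
step 8: append 43 -> window=[30, 43] -> max=43
step 9: append 21 -> window=[43, 21] -> max=43
step 10: append 38 -> window=[21, 38] -> max=38
step 11: append 58 -> window=[38, 58] -> max=58
step 12: append 54 -> window=[58, 54] -> max=58
step 13: append 51 -> window=[54, 51] -> max=54
step 14: append 36 -> window=[51, 36] -> max=51
Recorded maximums: 36 54 54 46 33 33 43 43 38 58 58 54 51
Changes between consecutive maximums: 8

Answer: 8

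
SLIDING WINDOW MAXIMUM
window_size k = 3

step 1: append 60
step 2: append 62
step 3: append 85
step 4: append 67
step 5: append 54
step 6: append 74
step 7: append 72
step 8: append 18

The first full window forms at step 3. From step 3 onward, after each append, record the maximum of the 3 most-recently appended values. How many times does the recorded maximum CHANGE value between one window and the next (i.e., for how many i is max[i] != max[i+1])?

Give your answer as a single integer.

step 1: append 60 -> window=[60] (not full yet)
step 2: append 62 -> window=[60, 62] (not full yet)
step 3: append 85 -> window=[60, 62, 85] -> max=85
step 4: append 67 -> window=[62, 85, 67] -> max=85
step 5: append 54 -> window=[85, 67, 54] -> max=85
step 6: append 74 -> window=[67, 54, 74] -> max=74
step 7: append 72 -> window=[54, 74, 72] -> max=74
step 8: append 18 -> window=[74, 72, 18] -> max=74
Recorded maximums: 85 85 85 74 74 74
Changes between consecutive maximums: 1

Answer: 1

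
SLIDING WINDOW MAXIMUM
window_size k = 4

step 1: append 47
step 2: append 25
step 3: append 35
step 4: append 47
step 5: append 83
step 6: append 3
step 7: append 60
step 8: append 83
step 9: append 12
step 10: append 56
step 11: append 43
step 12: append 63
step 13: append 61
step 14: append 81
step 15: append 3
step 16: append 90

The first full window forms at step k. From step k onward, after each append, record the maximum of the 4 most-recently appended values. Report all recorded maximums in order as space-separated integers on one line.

step 1: append 47 -> window=[47] (not full yet)
step 2: append 25 -> window=[47, 25] (not full yet)
step 3: append 35 -> window=[47, 25, 35] (not full yet)
step 4: append 47 -> window=[47, 25, 35, 47] -> max=47
step 5: append 83 -> window=[25, 35, 47, 83] -> max=83
step 6: append 3 -> window=[35, 47, 83, 3] -> max=83
step 7: append 60 -> window=[47, 83, 3, 60] -> max=83
step 8: append 83 -> window=[83, 3, 60, 83] -> max=83
step 9: append 12 -> window=[3, 60, 83, 12] -> max=83
step 10: append 56 -> window=[60, 83, 12, 56] -> max=83
step 11: append 43 -> window=[83, 12, 56, 43] -> max=83
step 12: append 63 -> window=[12, 56, 43, 63] -> max=63
step 13: append 61 -> window=[56, 43, 63, 61] -> max=63
step 14: append 81 -> window=[43, 63, 61, 81] -> max=81
step 15: append 3 -> window=[63, 61, 81, 3] -> max=81
step 16: append 90 -> window=[61, 81, 3, 90] -> max=90

Answer: 47 83 83 83 83 83 83 83 63 63 81 81 90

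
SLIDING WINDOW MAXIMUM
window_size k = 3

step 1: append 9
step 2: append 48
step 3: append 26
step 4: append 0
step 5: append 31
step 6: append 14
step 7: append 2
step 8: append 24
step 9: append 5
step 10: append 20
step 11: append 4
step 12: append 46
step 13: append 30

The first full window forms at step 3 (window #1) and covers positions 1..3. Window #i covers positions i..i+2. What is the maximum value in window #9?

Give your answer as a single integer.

Answer: 20

Derivation:
step 1: append 9 -> window=[9] (not full yet)
step 2: append 48 -> window=[9, 48] (not full yet)
step 3: append 26 -> window=[9, 48, 26] -> max=48
step 4: append 0 -> window=[48, 26, 0] -> max=48
step 5: append 31 -> window=[26, 0, 31] -> max=31
step 6: append 14 -> window=[0, 31, 14] -> max=31
step 7: append 2 -> window=[31, 14, 2] -> max=31
step 8: append 24 -> window=[14, 2, 24] -> max=24
step 9: append 5 -> window=[2, 24, 5] -> max=24
step 10: append 20 -> window=[24, 5, 20] -> max=24
step 11: append 4 -> window=[5, 20, 4] -> max=20
Window #9 max = 20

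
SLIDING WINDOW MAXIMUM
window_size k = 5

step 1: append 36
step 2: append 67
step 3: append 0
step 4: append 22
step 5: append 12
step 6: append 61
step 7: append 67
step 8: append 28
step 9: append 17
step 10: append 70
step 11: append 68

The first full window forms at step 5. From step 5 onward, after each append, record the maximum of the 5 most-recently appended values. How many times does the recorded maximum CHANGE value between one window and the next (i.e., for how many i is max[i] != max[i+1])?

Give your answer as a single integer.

Answer: 1

Derivation:
step 1: append 36 -> window=[36] (not full yet)
step 2: append 67 -> window=[36, 67] (not full yet)
step 3: append 0 -> window=[36, 67, 0] (not full yet)
step 4: append 22 -> window=[36, 67, 0, 22] (not full yet)
step 5: append 12 -> window=[36, 67, 0, 22, 12] -> max=67
step 6: append 61 -> window=[67, 0, 22, 12, 61] -> max=67
step 7: append 67 -> window=[0, 22, 12, 61, 67] -> max=67
step 8: append 28 -> window=[22, 12, 61, 67, 28] -> max=67
step 9: append 17 -> window=[12, 61, 67, 28, 17] -> max=67
step 10: append 70 -> window=[61, 67, 28, 17, 70] -> max=70
step 11: append 68 -> window=[67, 28, 17, 70, 68] -> max=70
Recorded maximums: 67 67 67 67 67 70 70
Changes between consecutive maximums: 1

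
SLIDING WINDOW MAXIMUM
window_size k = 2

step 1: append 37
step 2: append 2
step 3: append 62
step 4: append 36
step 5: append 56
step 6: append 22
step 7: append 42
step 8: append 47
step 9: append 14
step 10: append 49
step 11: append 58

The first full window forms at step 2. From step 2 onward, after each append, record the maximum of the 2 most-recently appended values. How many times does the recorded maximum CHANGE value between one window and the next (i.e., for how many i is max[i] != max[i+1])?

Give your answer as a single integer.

Answer: 6

Derivation:
step 1: append 37 -> window=[37] (not full yet)
step 2: append 2 -> window=[37, 2] -> max=37
step 3: append 62 -> window=[2, 62] -> max=62
step 4: append 36 -> window=[62, 36] -> max=62
step 5: append 56 -> window=[36, 56] -> max=56
step 6: append 22 -> window=[56, 22] -> max=56
step 7: append 42 -> window=[22, 42] -> max=42
step 8: append 47 -> window=[42, 47] -> max=47
step 9: append 14 -> window=[47, 14] -> max=47
step 10: append 49 -> window=[14, 49] -> max=49
step 11: append 58 -> window=[49, 58] -> max=58
Recorded maximums: 37 62 62 56 56 42 47 47 49 58
Changes between consecutive maximums: 6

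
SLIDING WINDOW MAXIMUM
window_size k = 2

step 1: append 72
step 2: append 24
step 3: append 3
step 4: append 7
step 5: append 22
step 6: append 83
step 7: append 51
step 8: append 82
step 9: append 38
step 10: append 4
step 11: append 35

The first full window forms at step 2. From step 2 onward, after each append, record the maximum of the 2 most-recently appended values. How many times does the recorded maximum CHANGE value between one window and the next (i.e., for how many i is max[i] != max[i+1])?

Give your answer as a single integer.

Answer: 7

Derivation:
step 1: append 72 -> window=[72] (not full yet)
step 2: append 24 -> window=[72, 24] -> max=72
step 3: append 3 -> window=[24, 3] -> max=24
step 4: append 7 -> window=[3, 7] -> max=7
step 5: append 22 -> window=[7, 22] -> max=22
step 6: append 83 -> window=[22, 83] -> max=83
step 7: append 51 -> window=[83, 51] -> max=83
step 8: append 82 -> window=[51, 82] -> max=82
step 9: append 38 -> window=[82, 38] -> max=82
step 10: append 4 -> window=[38, 4] -> max=38
step 11: append 35 -> window=[4, 35] -> max=35
Recorded maximums: 72 24 7 22 83 83 82 82 38 35
Changes between consecutive maximums: 7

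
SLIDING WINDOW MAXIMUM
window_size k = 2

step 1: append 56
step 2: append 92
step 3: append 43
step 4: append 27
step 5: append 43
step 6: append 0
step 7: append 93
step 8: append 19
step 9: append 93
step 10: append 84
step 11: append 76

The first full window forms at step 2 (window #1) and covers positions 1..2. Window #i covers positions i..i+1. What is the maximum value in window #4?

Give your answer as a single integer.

step 1: append 56 -> window=[56] (not full yet)
step 2: append 92 -> window=[56, 92] -> max=92
step 3: append 43 -> window=[92, 43] -> max=92
step 4: append 27 -> window=[43, 27] -> max=43
step 5: append 43 -> window=[27, 43] -> max=43
Window #4 max = 43

Answer: 43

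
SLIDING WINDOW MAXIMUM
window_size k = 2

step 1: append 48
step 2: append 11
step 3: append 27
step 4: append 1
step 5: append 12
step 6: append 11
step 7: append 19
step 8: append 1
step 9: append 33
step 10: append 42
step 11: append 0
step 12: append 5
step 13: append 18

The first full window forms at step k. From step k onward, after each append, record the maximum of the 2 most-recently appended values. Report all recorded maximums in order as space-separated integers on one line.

step 1: append 48 -> window=[48] (not full yet)
step 2: append 11 -> window=[48, 11] -> max=48
step 3: append 27 -> window=[11, 27] -> max=27
step 4: append 1 -> window=[27, 1] -> max=27
step 5: append 12 -> window=[1, 12] -> max=12
step 6: append 11 -> window=[12, 11] -> max=12
step 7: append 19 -> window=[11, 19] -> max=19
step 8: append 1 -> window=[19, 1] -> max=19
step 9: append 33 -> window=[1, 33] -> max=33
step 10: append 42 -> window=[33, 42] -> max=42
step 11: append 0 -> window=[42, 0] -> max=42
step 12: append 5 -> window=[0, 5] -> max=5
step 13: append 18 -> window=[5, 18] -> max=18

Answer: 48 27 27 12 12 19 19 33 42 42 5 18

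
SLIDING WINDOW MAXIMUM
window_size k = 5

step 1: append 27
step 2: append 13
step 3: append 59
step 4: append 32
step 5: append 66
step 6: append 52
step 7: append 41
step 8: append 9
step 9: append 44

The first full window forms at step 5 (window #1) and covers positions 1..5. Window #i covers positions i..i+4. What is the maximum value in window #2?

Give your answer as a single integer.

Answer: 66

Derivation:
step 1: append 27 -> window=[27] (not full yet)
step 2: append 13 -> window=[27, 13] (not full yet)
step 3: append 59 -> window=[27, 13, 59] (not full yet)
step 4: append 32 -> window=[27, 13, 59, 32] (not full yet)
step 5: append 66 -> window=[27, 13, 59, 32, 66] -> max=66
step 6: append 52 -> window=[13, 59, 32, 66, 52] -> max=66
Window #2 max = 66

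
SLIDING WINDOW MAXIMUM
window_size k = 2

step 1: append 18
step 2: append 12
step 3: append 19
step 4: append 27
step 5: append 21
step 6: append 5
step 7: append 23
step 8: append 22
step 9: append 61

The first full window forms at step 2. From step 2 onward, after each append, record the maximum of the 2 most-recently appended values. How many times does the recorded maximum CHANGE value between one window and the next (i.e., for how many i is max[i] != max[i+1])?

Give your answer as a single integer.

step 1: append 18 -> window=[18] (not full yet)
step 2: append 12 -> window=[18, 12] -> max=18
step 3: append 19 -> window=[12, 19] -> max=19
step 4: append 27 -> window=[19, 27] -> max=27
step 5: append 21 -> window=[27, 21] -> max=27
step 6: append 5 -> window=[21, 5] -> max=21
step 7: append 23 -> window=[5, 23] -> max=23
step 8: append 22 -> window=[23, 22] -> max=23
step 9: append 61 -> window=[22, 61] -> max=61
Recorded maximums: 18 19 27 27 21 23 23 61
Changes between consecutive maximums: 5

Answer: 5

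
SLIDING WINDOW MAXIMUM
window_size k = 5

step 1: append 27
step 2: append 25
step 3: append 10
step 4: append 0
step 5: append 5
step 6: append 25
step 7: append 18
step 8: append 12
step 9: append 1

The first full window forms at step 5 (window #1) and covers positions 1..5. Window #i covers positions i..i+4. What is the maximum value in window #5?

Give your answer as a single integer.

Answer: 25

Derivation:
step 1: append 27 -> window=[27] (not full yet)
step 2: append 25 -> window=[27, 25] (not full yet)
step 3: append 10 -> window=[27, 25, 10] (not full yet)
step 4: append 0 -> window=[27, 25, 10, 0] (not full yet)
step 5: append 5 -> window=[27, 25, 10, 0, 5] -> max=27
step 6: append 25 -> window=[25, 10, 0, 5, 25] -> max=25
step 7: append 18 -> window=[10, 0, 5, 25, 18] -> max=25
step 8: append 12 -> window=[0, 5, 25, 18, 12] -> max=25
step 9: append 1 -> window=[5, 25, 18, 12, 1] -> max=25
Window #5 max = 25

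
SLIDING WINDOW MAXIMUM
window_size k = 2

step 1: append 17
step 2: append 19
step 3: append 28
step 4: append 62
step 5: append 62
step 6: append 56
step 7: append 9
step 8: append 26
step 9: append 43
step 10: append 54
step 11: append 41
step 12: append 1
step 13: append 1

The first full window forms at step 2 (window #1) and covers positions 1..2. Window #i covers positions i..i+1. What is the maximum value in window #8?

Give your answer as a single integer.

Answer: 43

Derivation:
step 1: append 17 -> window=[17] (not full yet)
step 2: append 19 -> window=[17, 19] -> max=19
step 3: append 28 -> window=[19, 28] -> max=28
step 4: append 62 -> window=[28, 62] -> max=62
step 5: append 62 -> window=[62, 62] -> max=62
step 6: append 56 -> window=[62, 56] -> max=62
step 7: append 9 -> window=[56, 9] -> max=56
step 8: append 26 -> window=[9, 26] -> max=26
step 9: append 43 -> window=[26, 43] -> max=43
Window #8 max = 43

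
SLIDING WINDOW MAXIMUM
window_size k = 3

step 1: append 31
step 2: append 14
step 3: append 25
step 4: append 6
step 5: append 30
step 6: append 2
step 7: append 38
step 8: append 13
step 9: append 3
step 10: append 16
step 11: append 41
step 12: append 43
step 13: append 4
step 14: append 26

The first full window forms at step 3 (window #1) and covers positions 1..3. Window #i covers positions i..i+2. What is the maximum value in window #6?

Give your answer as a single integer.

step 1: append 31 -> window=[31] (not full yet)
step 2: append 14 -> window=[31, 14] (not full yet)
step 3: append 25 -> window=[31, 14, 25] -> max=31
step 4: append 6 -> window=[14, 25, 6] -> max=25
step 5: append 30 -> window=[25, 6, 30] -> max=30
step 6: append 2 -> window=[6, 30, 2] -> max=30
step 7: append 38 -> window=[30, 2, 38] -> max=38
step 8: append 13 -> window=[2, 38, 13] -> max=38
Window #6 max = 38

Answer: 38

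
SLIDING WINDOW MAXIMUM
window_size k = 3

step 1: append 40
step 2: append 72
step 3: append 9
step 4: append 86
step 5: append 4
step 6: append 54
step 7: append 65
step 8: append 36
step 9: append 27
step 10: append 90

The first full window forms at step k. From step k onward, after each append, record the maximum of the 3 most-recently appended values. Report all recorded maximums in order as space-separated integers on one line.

step 1: append 40 -> window=[40] (not full yet)
step 2: append 72 -> window=[40, 72] (not full yet)
step 3: append 9 -> window=[40, 72, 9] -> max=72
step 4: append 86 -> window=[72, 9, 86] -> max=86
step 5: append 4 -> window=[9, 86, 4] -> max=86
step 6: append 54 -> window=[86, 4, 54] -> max=86
step 7: append 65 -> window=[4, 54, 65] -> max=65
step 8: append 36 -> window=[54, 65, 36] -> max=65
step 9: append 27 -> window=[65, 36, 27] -> max=65
step 10: append 90 -> window=[36, 27, 90] -> max=90

Answer: 72 86 86 86 65 65 65 90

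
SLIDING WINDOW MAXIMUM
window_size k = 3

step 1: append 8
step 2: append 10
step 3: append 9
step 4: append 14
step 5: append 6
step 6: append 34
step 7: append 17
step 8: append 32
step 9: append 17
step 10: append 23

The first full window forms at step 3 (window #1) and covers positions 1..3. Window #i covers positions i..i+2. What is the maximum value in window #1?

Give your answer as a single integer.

Answer: 10

Derivation:
step 1: append 8 -> window=[8] (not full yet)
step 2: append 10 -> window=[8, 10] (not full yet)
step 3: append 9 -> window=[8, 10, 9] -> max=10
Window #1 max = 10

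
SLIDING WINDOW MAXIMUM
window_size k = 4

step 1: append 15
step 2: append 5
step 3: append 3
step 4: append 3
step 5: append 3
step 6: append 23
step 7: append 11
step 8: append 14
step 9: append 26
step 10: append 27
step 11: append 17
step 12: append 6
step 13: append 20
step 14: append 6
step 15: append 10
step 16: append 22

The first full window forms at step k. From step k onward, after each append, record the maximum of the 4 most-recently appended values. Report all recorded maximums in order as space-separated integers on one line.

Answer: 15 5 23 23 23 26 27 27 27 27 20 20 22

Derivation:
step 1: append 15 -> window=[15] (not full yet)
step 2: append 5 -> window=[15, 5] (not full yet)
step 3: append 3 -> window=[15, 5, 3] (not full yet)
step 4: append 3 -> window=[15, 5, 3, 3] -> max=15
step 5: append 3 -> window=[5, 3, 3, 3] -> max=5
step 6: append 23 -> window=[3, 3, 3, 23] -> max=23
step 7: append 11 -> window=[3, 3, 23, 11] -> max=23
step 8: append 14 -> window=[3, 23, 11, 14] -> max=23
step 9: append 26 -> window=[23, 11, 14, 26] -> max=26
step 10: append 27 -> window=[11, 14, 26, 27] -> max=27
step 11: append 17 -> window=[14, 26, 27, 17] -> max=27
step 12: append 6 -> window=[26, 27, 17, 6] -> max=27
step 13: append 20 -> window=[27, 17, 6, 20] -> max=27
step 14: append 6 -> window=[17, 6, 20, 6] -> max=20
step 15: append 10 -> window=[6, 20, 6, 10] -> max=20
step 16: append 22 -> window=[20, 6, 10, 22] -> max=22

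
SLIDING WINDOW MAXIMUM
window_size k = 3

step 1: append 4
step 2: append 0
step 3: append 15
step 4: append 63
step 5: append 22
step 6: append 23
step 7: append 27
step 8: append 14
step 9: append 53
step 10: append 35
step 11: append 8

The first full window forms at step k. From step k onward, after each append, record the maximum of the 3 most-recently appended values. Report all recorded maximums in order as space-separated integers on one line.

Answer: 15 63 63 63 27 27 53 53 53

Derivation:
step 1: append 4 -> window=[4] (not full yet)
step 2: append 0 -> window=[4, 0] (not full yet)
step 3: append 15 -> window=[4, 0, 15] -> max=15
step 4: append 63 -> window=[0, 15, 63] -> max=63
step 5: append 22 -> window=[15, 63, 22] -> max=63
step 6: append 23 -> window=[63, 22, 23] -> max=63
step 7: append 27 -> window=[22, 23, 27] -> max=27
step 8: append 14 -> window=[23, 27, 14] -> max=27
step 9: append 53 -> window=[27, 14, 53] -> max=53
step 10: append 35 -> window=[14, 53, 35] -> max=53
step 11: append 8 -> window=[53, 35, 8] -> max=53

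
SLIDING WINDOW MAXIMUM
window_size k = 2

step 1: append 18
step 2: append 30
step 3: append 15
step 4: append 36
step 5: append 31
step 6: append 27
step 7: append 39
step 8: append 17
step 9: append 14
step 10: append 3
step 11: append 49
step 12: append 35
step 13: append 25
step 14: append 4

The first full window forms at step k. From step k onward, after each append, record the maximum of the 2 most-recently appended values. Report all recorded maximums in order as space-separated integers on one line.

Answer: 30 30 36 36 31 39 39 17 14 49 49 35 25

Derivation:
step 1: append 18 -> window=[18] (not full yet)
step 2: append 30 -> window=[18, 30] -> max=30
step 3: append 15 -> window=[30, 15] -> max=30
step 4: append 36 -> window=[15, 36] -> max=36
step 5: append 31 -> window=[36, 31] -> max=36
step 6: append 27 -> window=[31, 27] -> max=31
step 7: append 39 -> window=[27, 39] -> max=39
step 8: append 17 -> window=[39, 17] -> max=39
step 9: append 14 -> window=[17, 14] -> max=17
step 10: append 3 -> window=[14, 3] -> max=14
step 11: append 49 -> window=[3, 49] -> max=49
step 12: append 35 -> window=[49, 35] -> max=49
step 13: append 25 -> window=[35, 25] -> max=35
step 14: append 4 -> window=[25, 4] -> max=25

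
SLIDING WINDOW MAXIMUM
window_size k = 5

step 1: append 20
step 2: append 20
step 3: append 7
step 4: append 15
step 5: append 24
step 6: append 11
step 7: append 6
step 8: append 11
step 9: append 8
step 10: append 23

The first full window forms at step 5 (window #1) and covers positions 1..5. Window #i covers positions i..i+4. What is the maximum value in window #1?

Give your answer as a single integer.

Answer: 24

Derivation:
step 1: append 20 -> window=[20] (not full yet)
step 2: append 20 -> window=[20, 20] (not full yet)
step 3: append 7 -> window=[20, 20, 7] (not full yet)
step 4: append 15 -> window=[20, 20, 7, 15] (not full yet)
step 5: append 24 -> window=[20, 20, 7, 15, 24] -> max=24
Window #1 max = 24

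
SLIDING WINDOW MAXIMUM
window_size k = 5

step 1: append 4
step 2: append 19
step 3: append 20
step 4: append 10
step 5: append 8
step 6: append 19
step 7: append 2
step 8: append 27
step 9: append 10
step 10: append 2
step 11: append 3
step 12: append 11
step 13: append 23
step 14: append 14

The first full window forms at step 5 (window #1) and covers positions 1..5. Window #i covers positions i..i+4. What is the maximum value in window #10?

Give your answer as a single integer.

step 1: append 4 -> window=[4] (not full yet)
step 2: append 19 -> window=[4, 19] (not full yet)
step 3: append 20 -> window=[4, 19, 20] (not full yet)
step 4: append 10 -> window=[4, 19, 20, 10] (not full yet)
step 5: append 8 -> window=[4, 19, 20, 10, 8] -> max=20
step 6: append 19 -> window=[19, 20, 10, 8, 19] -> max=20
step 7: append 2 -> window=[20, 10, 8, 19, 2] -> max=20
step 8: append 27 -> window=[10, 8, 19, 2, 27] -> max=27
step 9: append 10 -> window=[8, 19, 2, 27, 10] -> max=27
step 10: append 2 -> window=[19, 2, 27, 10, 2] -> max=27
step 11: append 3 -> window=[2, 27, 10, 2, 3] -> max=27
step 12: append 11 -> window=[27, 10, 2, 3, 11] -> max=27
step 13: append 23 -> window=[10, 2, 3, 11, 23] -> max=23
step 14: append 14 -> window=[2, 3, 11, 23, 14] -> max=23
Window #10 max = 23

Answer: 23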